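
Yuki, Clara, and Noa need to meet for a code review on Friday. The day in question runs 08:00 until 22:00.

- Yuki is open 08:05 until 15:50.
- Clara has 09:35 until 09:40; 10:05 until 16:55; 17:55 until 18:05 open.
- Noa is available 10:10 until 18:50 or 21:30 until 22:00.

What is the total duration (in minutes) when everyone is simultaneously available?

340

Yuki ∩ Clara: 09:35-09:40, 10:05-15:50.
Yuki ∩ Clara ∩ Noa: 10:10-15:50.
That's a single block of 340 minutes.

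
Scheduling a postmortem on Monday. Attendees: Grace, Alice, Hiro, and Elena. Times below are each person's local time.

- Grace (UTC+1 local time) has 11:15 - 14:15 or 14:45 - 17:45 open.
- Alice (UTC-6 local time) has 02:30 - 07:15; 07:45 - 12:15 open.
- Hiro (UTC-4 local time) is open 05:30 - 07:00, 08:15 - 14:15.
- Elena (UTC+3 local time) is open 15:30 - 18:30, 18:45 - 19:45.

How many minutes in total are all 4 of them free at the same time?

210

Grace in UTC: 10:15-13:15, 13:45-16:45 (subtract 1h to convert from UTC+1).
Alice in UTC: 08:30-13:15, 13:45-18:15 (add 6h to convert from UTC-6).
Hiro in UTC: 09:30-11:00, 12:15-18:15 (add 4h to convert from UTC-4).
Elena in UTC: 12:30-15:30, 15:45-16:45 (subtract 3h to convert from UTC+3).
Grace ∩ Alice: 10:15-13:15, 13:45-16:45.
Grace ∩ Alice ∩ Hiro: 10:15-11:00, 12:15-13:15, 13:45-16:45.
Grace ∩ Alice ∩ Hiro ∩ Elena: 12:30-13:15, 13:45-15:30, 15:45-16:45.
Summing the common windows: 45 + 105 + 60 = 210 minutes.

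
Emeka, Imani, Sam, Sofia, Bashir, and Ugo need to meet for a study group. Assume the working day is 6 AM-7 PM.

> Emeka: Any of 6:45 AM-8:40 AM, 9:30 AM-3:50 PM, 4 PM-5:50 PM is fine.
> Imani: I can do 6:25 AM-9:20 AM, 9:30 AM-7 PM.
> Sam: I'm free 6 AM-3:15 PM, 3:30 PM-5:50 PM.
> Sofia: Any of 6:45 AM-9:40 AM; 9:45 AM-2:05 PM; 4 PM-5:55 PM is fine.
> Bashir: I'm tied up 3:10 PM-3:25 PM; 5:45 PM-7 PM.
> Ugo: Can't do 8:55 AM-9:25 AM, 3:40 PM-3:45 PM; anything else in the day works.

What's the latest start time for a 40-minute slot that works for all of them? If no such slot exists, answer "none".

17:05

Emeka free: 06:45-08:40, 09:30-15:50, 16:00-17:50.
Imani free: 06:25-09:20, 09:30-19:00.
Sam free: 06:00-15:15, 15:30-17:50.
Sofia free: 06:45-09:40, 09:45-14:05, 16:00-17:55.
Bashir free: 06:00-15:10, 15:25-17:45 (invert busy blocks within the working day).
Ugo free: 06:00-08:55, 09:25-15:40, 15:45-19:00 (invert busy blocks within the working day).
Emeka ∩ Imani: 06:45-08:40, 09:30-15:50, 16:00-17:50.
Emeka ∩ Imani ∩ Sam: 06:45-08:40, 09:30-15:15, 15:30-15:50, 16:00-17:50.
Emeka ∩ Imani ∩ Sam ∩ Sofia: 06:45-08:40, 09:30-09:40, 09:45-14:05, 16:00-17:50.
Emeka ∩ Imani ∩ Sam ∩ Sofia ∩ Bashir: 06:45-08:40, 09:30-09:40, 09:45-14:05, 16:00-17:45.
Emeka ∩ Imani ∩ Sam ∩ Sofia ∩ Bashir ∩ Ugo: 06:45-08:40, 09:30-09:40, 09:45-14:05, 16:00-17:45.
The last common window of at least 40 minutes is 16:00-17:45; a 40-minute meeting can start as late as 17:05 and still end by 17:45.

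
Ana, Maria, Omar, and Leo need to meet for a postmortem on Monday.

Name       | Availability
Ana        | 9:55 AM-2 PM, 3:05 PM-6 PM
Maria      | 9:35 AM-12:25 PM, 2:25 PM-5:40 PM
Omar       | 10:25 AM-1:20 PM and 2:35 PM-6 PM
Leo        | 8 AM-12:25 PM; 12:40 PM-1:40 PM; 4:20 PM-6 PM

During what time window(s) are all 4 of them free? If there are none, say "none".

Ana ∩ Maria: 09:55-12:25, 15:05-17:40.
Ana ∩ Maria ∩ Omar: 10:25-12:25, 15:05-17:40.
Ana ∩ Maria ∩ Omar ∩ Leo: 10:25-12:25, 16:20-17:40.

10:25-12:25, 16:20-17:40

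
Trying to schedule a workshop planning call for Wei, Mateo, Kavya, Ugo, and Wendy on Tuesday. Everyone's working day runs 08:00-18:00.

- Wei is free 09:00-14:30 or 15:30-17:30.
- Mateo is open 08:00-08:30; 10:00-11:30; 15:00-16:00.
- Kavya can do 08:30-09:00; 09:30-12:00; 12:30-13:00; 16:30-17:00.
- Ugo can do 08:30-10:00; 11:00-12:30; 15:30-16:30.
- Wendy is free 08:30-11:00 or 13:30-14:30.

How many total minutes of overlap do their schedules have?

Wei ∩ Mateo: 10:00-11:30, 15:30-16:00.
Wei ∩ Mateo ∩ Kavya: 10:00-11:30.
Wei ∩ Mateo ∩ Kavya ∩ Ugo: 11:00-11:30.
Wei ∩ Mateo ∩ Kavya ∩ Ugo ∩ Wendy: ∅.
There is no time when everyone is free.
There is no common window, so the total is 0 minutes.

0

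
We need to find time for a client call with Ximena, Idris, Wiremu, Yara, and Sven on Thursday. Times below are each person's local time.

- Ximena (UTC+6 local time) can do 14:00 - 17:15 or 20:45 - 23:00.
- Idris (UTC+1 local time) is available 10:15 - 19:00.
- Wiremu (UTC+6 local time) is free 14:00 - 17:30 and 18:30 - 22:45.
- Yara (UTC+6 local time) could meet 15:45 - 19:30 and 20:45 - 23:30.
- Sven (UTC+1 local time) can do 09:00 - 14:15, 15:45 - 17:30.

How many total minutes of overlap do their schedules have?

Ximena in UTC: 08:00-11:15, 14:45-17:00 (subtract 6h to convert from UTC+6).
Idris in UTC: 09:15-18:00 (subtract 1h to convert from UTC+1).
Wiremu in UTC: 08:00-11:30, 12:30-16:45 (subtract 6h to convert from UTC+6).
Yara in UTC: 09:45-13:30, 14:45-17:30 (subtract 6h to convert from UTC+6).
Sven in UTC: 08:00-13:15, 14:45-16:30 (subtract 1h to convert from UTC+1).
Ximena ∩ Idris: 09:15-11:15, 14:45-17:00.
Ximena ∩ Idris ∩ Wiremu: 09:15-11:15, 14:45-16:45.
Ximena ∩ Idris ∩ Wiremu ∩ Yara: 09:45-11:15, 14:45-16:45.
Ximena ∩ Idris ∩ Wiremu ∩ Yara ∩ Sven: 09:45-11:15, 14:45-16:30.
Summing the common windows: 90 + 105 = 195 minutes.

195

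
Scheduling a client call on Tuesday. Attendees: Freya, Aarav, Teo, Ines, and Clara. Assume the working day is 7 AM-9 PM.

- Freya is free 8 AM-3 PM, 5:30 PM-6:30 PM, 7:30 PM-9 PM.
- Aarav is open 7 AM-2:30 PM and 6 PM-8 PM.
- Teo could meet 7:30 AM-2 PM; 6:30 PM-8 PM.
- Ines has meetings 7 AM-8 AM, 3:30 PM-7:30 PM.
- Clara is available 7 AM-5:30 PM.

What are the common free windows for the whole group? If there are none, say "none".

Freya free: 08:00-15:00, 17:30-18:30, 19:30-21:00.
Aarav free: 07:00-14:30, 18:00-20:00.
Teo free: 07:30-14:00, 18:30-20:00.
Ines free: 08:00-15:30, 19:30-21:00 (invert busy blocks within the working day).
Clara free: 07:00-17:30.
Freya ∩ Aarav: 08:00-14:30, 18:00-18:30, 19:30-20:00.
Freya ∩ Aarav ∩ Teo: 08:00-14:00, 19:30-20:00.
Freya ∩ Aarav ∩ Teo ∩ Ines: 08:00-14:00, 19:30-20:00.
Freya ∩ Aarav ∩ Teo ∩ Ines ∩ Clara: 08:00-14:00.

08:00-14:00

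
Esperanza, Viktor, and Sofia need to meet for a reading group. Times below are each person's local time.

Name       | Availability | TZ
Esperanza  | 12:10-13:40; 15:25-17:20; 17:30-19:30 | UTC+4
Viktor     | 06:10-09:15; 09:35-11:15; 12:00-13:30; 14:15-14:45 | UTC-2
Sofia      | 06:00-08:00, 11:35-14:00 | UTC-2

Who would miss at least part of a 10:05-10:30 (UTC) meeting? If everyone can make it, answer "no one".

Esperanza, Sofia

Esperanza in UTC: 08:10-09:40, 11:25-13:20, 13:30-15:30 (subtract 4h to convert from UTC+4).
Viktor in UTC: 08:10-11:15, 11:35-13:15, 14:00-15:30, 16:15-16:45 (add 2h to convert from UTC-2).
Sofia in UTC: 08:00-10:00, 13:35-16:00 (add 2h to convert from UTC-2).
Esperanza: not fully free for 10:05-10:30. Viktor: free for 10:05-10:30. Sofia: not fully free for 10:05-10:30.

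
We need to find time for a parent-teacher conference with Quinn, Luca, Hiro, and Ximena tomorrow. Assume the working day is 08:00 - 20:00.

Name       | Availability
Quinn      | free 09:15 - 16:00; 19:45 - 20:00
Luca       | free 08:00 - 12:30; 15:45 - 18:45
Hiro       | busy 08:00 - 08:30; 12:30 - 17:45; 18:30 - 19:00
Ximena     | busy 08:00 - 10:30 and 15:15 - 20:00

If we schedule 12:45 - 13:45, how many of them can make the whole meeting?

Quinn free: 09:15-16:00, 19:45-20:00.
Luca free: 08:00-12:30, 15:45-18:45.
Hiro free: 08:30-12:30, 17:45-18:30, 19:00-20:00 (invert busy blocks within the working day).
Ximena free: 10:30-15:15 (invert busy blocks within the working day).
Quinn and Ximena can make the full 12:45-13:45 slot — that's 2.

2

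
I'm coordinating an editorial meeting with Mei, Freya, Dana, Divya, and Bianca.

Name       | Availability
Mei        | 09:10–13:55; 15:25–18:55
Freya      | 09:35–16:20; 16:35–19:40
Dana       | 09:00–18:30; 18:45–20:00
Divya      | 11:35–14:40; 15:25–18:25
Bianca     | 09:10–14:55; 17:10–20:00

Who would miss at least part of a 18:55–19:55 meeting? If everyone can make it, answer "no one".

Mei: not fully free for 18:55-19:55. Freya: not fully free for 18:55-19:55. Dana: free for 18:55-19:55. Divya: not fully free for 18:55-19:55. Bianca: free for 18:55-19:55.

Divya, Freya, Mei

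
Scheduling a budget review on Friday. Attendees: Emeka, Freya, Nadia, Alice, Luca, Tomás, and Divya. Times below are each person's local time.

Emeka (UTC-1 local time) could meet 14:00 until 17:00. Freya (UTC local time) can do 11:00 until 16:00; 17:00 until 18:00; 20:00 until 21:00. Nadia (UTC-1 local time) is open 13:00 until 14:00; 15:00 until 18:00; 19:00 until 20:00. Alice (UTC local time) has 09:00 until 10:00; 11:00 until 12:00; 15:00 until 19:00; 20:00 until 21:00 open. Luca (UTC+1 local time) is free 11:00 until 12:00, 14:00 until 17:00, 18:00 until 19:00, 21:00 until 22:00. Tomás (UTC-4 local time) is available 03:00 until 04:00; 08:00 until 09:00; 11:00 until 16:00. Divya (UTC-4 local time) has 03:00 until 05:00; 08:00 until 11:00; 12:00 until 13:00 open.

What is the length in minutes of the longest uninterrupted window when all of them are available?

Emeka in UTC: 15:00-18:00 (add 1h to convert from UTC-1).
Freya in UTC: 11:00-16:00, 17:00-18:00, 20:00-21:00.
Nadia in UTC: 14:00-15:00, 16:00-19:00, 20:00-21:00 (add 1h to convert from UTC-1).
Alice in UTC: 09:00-10:00, 11:00-12:00, 15:00-19:00, 20:00-21:00.
Luca in UTC: 10:00-11:00, 13:00-16:00, 17:00-18:00, 20:00-21:00 (subtract 1h to convert from UTC+1).
Tomás in UTC: 07:00-08:00, 12:00-13:00, 15:00-20:00 (add 4h to convert from UTC-4).
Divya in UTC: 07:00-09:00, 12:00-15:00, 16:00-17:00 (add 4h to convert from UTC-4).
Emeka ∩ Freya: 15:00-16:00, 17:00-18:00.
Emeka ∩ Freya ∩ Nadia: 17:00-18:00.
Emeka ∩ Freya ∩ Nadia ∩ Alice: 17:00-18:00.
Emeka ∩ Freya ∩ Nadia ∩ Alice ∩ Luca: 17:00-18:00.
Emeka ∩ Freya ∩ Nadia ∩ Alice ∩ Luca ∩ Tomás: 17:00-18:00.
Emeka ∩ Freya ∩ Nadia ∩ Alice ∩ Luca ∩ Tomás ∩ Divya: ∅.
There is no time when everyone is free.
No common window exists, so the longest block is 0 minutes.

0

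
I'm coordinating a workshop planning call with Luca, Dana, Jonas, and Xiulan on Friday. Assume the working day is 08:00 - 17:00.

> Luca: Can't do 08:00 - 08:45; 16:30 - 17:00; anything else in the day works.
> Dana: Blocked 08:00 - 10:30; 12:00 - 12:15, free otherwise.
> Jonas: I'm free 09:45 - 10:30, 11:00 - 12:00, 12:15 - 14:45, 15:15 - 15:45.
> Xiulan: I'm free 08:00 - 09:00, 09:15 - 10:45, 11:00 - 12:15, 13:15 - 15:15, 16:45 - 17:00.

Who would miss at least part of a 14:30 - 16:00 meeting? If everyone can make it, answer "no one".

Luca free: 08:45-16:30 (invert busy blocks within the working day).
Dana free: 10:30-12:00, 12:15-17:00 (invert busy blocks within the working day).
Jonas free: 09:45-10:30, 11:00-12:00, 12:15-14:45, 15:15-15:45.
Xiulan free: 08:00-09:00, 09:15-10:45, 11:00-12:15, 13:15-15:15, 16:45-17:00.
Luca: free for 14:30-16:00. Dana: free for 14:30-16:00. Jonas: not fully free for 14:30-16:00. Xiulan: not fully free for 14:30-16:00.

Jonas, Xiulan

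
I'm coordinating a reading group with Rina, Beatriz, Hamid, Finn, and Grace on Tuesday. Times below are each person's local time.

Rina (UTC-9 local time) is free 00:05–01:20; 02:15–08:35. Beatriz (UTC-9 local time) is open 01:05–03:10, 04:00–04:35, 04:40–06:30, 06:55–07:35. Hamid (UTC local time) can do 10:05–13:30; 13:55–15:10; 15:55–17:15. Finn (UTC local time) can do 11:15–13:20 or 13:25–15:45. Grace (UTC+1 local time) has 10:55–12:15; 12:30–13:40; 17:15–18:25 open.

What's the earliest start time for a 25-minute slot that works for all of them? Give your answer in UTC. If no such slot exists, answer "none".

11:30

Rina in UTC: 09:05-10:20, 11:15-17:35 (add 9h to convert from UTC-9).
Beatriz in UTC: 10:05-12:10, 13:00-13:35, 13:40-15:30, 15:55-16:35 (add 9h to convert from UTC-9).
Hamid in UTC: 10:05-13:30, 13:55-15:10, 15:55-17:15.
Finn in UTC: 11:15-13:20, 13:25-15:45.
Grace in UTC: 09:55-11:15, 11:30-12:40, 16:15-17:25 (subtract 1h to convert from UTC+1).
Rina ∩ Beatriz: 10:05-10:20, 11:15-12:10, 13:00-13:35, 13:40-15:30, 15:55-16:35.
Rina ∩ Beatriz ∩ Hamid: 10:05-10:20, 11:15-12:10, 13:00-13:30, 13:55-15:10, 15:55-16:35.
Rina ∩ Beatriz ∩ Hamid ∩ Finn: 11:15-12:10, 13:00-13:20, 13:25-13:30, 13:55-15:10.
Rina ∩ Beatriz ∩ Hamid ∩ Finn ∩ Grace: 11:30-12:10.
So the common availability across everyone is 11:30-12:10.
The first common window of at least 25 minutes is 11:30-12:10, so the earliest start is 11:30.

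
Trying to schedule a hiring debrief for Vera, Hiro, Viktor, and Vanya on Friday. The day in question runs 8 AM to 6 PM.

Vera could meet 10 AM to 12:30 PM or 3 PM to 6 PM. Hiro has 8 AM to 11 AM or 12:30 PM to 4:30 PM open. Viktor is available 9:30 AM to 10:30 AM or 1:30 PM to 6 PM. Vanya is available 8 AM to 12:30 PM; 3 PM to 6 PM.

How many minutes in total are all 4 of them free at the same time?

Vera ∩ Hiro: 10:00-11:00, 15:00-16:30.
Vera ∩ Hiro ∩ Viktor: 10:00-10:30, 15:00-16:30.
Vera ∩ Hiro ∩ Viktor ∩ Vanya: 10:00-10:30, 15:00-16:30.
Those are the intersection windows.
Summing the common windows: 30 + 90 = 120 minutes.

120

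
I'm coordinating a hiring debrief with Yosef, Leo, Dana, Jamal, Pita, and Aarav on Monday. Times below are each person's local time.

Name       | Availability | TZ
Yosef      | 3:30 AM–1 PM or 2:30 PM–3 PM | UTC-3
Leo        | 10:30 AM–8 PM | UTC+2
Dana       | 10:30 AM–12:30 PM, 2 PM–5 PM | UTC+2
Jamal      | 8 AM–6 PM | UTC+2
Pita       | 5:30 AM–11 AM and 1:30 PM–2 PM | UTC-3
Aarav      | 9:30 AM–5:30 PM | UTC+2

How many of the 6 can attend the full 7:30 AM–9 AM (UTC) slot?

3

Yosef in UTC: 06:30-16:00, 17:30-18:00 (add 3h to convert from UTC-3).
Leo in UTC: 08:30-18:00 (subtract 2h to convert from UTC+2).
Dana in UTC: 08:30-10:30, 12:00-15:00 (subtract 2h to convert from UTC+2).
Jamal in UTC: 06:00-16:00 (subtract 2h to convert from UTC+2).
Pita in UTC: 08:30-14:00, 16:30-17:00 (add 3h to convert from UTC-3).
Aarav in UTC: 07:30-15:30 (subtract 2h to convert from UTC+2).
Yosef, Jamal, and Aarav can make the full 07:30-09:00 slot — that's 3.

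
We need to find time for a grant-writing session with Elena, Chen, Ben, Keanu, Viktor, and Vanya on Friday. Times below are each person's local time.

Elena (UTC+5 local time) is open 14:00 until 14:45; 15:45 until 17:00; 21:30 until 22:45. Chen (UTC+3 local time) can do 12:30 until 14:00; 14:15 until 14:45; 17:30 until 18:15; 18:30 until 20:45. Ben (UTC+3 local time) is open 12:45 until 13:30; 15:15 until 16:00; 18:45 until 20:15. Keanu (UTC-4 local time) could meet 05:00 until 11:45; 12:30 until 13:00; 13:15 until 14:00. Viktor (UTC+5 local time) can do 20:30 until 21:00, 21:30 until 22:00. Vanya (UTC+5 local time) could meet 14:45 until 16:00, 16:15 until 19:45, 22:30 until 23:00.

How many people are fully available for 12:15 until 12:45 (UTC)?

Elena in UTC: 09:00-09:45, 10:45-12:00, 16:30-17:45 (subtract 5h to convert from UTC+5).
Chen in UTC: 09:30-11:00, 11:15-11:45, 14:30-15:15, 15:30-17:45 (subtract 3h to convert from UTC+3).
Ben in UTC: 09:45-10:30, 12:15-13:00, 15:45-17:15 (subtract 3h to convert from UTC+3).
Keanu in UTC: 09:00-15:45, 16:30-17:00, 17:15-18:00 (add 4h to convert from UTC-4).
Viktor in UTC: 15:30-16:00, 16:30-17:00 (subtract 5h to convert from UTC+5).
Vanya in UTC: 09:45-11:00, 11:15-14:45, 17:30-18:00 (subtract 5h to convert from UTC+5).
Ben, Keanu, and Vanya can make the full 12:15-12:45 slot — that's 3.

3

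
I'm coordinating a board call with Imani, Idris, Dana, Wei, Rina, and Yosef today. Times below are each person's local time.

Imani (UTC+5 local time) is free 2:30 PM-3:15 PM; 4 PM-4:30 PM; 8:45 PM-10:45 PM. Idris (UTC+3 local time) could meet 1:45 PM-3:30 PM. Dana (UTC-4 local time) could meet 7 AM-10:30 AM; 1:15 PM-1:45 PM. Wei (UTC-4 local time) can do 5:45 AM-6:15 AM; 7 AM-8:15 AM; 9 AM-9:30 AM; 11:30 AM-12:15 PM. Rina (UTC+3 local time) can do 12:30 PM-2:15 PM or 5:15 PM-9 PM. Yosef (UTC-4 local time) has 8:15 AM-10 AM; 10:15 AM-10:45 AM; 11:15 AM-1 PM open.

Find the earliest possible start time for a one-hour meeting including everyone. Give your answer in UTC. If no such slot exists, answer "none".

Imani in UTC: 09:30-10:15, 11:00-11:30, 15:45-17:45 (subtract 5h to convert from UTC+5).
Idris in UTC: 10:45-12:30 (subtract 3h to convert from UTC+3).
Dana in UTC: 11:00-14:30, 17:15-17:45 (add 4h to convert from UTC-4).
Wei in UTC: 09:45-10:15, 11:00-12:15, 13:00-13:30, 15:30-16:15 (add 4h to convert from UTC-4).
Rina in UTC: 09:30-11:15, 14:15-18:00 (subtract 3h to convert from UTC+3).
Yosef in UTC: 12:15-14:00, 14:15-14:45, 15:15-17:00 (add 4h to convert from UTC-4).
Imani ∩ Idris: 11:00-11:30.
Imani ∩ Idris ∩ Dana: 11:00-11:30.
Imani ∩ Idris ∩ Dana ∩ Wei: 11:00-11:30.
Imani ∩ Idris ∩ Dana ∩ Wei ∩ Rina: 11:00-11:15.
Imani ∩ Idris ∩ Dana ∩ Wei ∩ Rina ∩ Yosef: ∅.
There is no time when everyone is free.
No common window is at least 60 minutes long.

none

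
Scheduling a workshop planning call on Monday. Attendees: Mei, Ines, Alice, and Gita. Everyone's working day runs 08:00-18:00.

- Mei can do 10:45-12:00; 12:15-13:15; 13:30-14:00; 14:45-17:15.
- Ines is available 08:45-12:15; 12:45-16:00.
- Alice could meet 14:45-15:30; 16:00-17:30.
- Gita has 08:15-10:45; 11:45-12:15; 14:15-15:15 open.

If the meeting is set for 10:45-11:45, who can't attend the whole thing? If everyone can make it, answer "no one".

Alice, Gita

Mei: free for 10:45-11:45. Ines: free for 10:45-11:45. Alice: not fully free for 10:45-11:45. Gita: not fully free for 10:45-11:45.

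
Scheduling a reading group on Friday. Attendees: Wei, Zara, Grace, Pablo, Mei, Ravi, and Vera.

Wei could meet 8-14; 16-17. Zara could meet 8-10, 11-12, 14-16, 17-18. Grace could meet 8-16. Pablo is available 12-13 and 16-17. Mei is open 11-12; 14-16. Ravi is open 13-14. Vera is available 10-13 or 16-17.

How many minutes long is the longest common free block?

Wei ∩ Zara: 08:00-10:00, 11:00-12:00.
Wei ∩ Zara ∩ Grace: 08:00-10:00, 11:00-12:00.
Wei ∩ Zara ∩ Grace ∩ Pablo: ∅.
Wei ∩ Zara ∩ Grace ∩ Pablo ∩ Mei: ∅.
Wei ∩ Zara ∩ Grace ∩ Pablo ∩ Mei ∩ Ravi: ∅.
Wei ∩ Zara ∩ Grace ∩ Pablo ∩ Mei ∩ Ravi ∩ Vera: ∅.
There is no time when everyone is free.
No common window exists, so the longest block is 0 minutes.

0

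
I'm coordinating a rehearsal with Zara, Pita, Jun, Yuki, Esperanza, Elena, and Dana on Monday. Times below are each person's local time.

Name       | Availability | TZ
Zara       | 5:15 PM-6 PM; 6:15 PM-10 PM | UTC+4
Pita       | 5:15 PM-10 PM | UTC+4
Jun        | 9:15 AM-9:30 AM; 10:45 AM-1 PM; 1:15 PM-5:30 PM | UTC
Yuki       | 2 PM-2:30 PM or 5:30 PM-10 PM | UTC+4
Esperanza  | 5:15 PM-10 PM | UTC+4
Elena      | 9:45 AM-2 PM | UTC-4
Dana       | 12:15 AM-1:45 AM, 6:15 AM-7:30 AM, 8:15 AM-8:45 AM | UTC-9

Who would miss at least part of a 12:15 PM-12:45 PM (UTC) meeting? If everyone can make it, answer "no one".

Zara in UTC: 13:15-14:00, 14:15-18:00 (subtract 4h to convert from UTC+4).
Pita in UTC: 13:15-18:00 (subtract 4h to convert from UTC+4).
Jun in UTC: 09:15-09:30, 10:45-13:00, 13:15-17:30.
Yuki in UTC: 10:00-10:30, 13:30-18:00 (subtract 4h to convert from UTC+4).
Esperanza in UTC: 13:15-18:00 (subtract 4h to convert from UTC+4).
Elena in UTC: 13:45-18:00 (add 4h to convert from UTC-4).
Dana in UTC: 09:15-10:45, 15:15-16:30, 17:15-17:45 (add 9h to convert from UTC-9).
Zara: not fully free for 12:15-12:45. Pita: not fully free for 12:15-12:45. Jun: free for 12:15-12:45. Yuki: not fully free for 12:15-12:45. Esperanza: not fully free for 12:15-12:45. Elena: not fully free for 12:15-12:45. Dana: not fully free for 12:15-12:45.

Dana, Elena, Esperanza, Pita, Yuki, Zara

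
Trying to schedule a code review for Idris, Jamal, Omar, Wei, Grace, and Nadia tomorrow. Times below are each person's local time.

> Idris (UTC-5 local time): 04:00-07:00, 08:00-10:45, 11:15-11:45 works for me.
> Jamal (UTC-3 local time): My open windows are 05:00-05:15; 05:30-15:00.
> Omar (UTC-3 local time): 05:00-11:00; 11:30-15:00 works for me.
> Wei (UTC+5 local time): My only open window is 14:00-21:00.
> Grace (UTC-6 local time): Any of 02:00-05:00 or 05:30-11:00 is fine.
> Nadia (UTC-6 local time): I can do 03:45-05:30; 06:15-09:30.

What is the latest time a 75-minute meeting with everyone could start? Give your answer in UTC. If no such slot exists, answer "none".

09:45

Idris in UTC: 09:00-12:00, 13:00-15:45, 16:15-16:45 (add 5h to convert from UTC-5).
Jamal in UTC: 08:00-08:15, 08:30-18:00 (add 3h to convert from UTC-3).
Omar in UTC: 08:00-14:00, 14:30-18:00 (add 3h to convert from UTC-3).
Wei in UTC: 09:00-16:00 (subtract 5h to convert from UTC+5).
Grace in UTC: 08:00-11:00, 11:30-17:00 (add 6h to convert from UTC-6).
Nadia in UTC: 09:45-11:30, 12:15-15:30 (add 6h to convert from UTC-6).
Idris ∩ Jamal: 09:00-12:00, 13:00-15:45, 16:15-16:45.
Idris ∩ Jamal ∩ Omar: 09:00-12:00, 13:00-14:00, 14:30-15:45, 16:15-16:45.
Idris ∩ Jamal ∩ Omar ∩ Wei: 09:00-12:00, 13:00-14:00, 14:30-15:45.
Idris ∩ Jamal ∩ Omar ∩ Wei ∩ Grace: 09:00-11:00, 11:30-12:00, 13:00-14:00, 14:30-15:45.
Idris ∩ Jamal ∩ Omar ∩ Wei ∩ Grace ∩ Nadia: 09:45-11:00, 13:00-14:00, 14:30-15:30.
The last common window of at least 75 minutes is 09:45-11:00; a 75-minute meeting can start as late as 09:45 and still end by 11:00.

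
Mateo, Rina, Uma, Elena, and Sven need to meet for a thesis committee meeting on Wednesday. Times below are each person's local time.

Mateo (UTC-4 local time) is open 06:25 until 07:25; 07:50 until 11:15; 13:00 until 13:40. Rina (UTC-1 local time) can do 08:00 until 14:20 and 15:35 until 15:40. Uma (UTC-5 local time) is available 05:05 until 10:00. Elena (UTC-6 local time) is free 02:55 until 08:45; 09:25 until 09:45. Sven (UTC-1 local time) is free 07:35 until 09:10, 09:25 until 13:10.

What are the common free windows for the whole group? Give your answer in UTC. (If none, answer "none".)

10:25-11:25, 11:50-14:10

Mateo in UTC: 10:25-11:25, 11:50-15:15, 17:00-17:40 (add 4h to convert from UTC-4).
Rina in UTC: 09:00-15:20, 16:35-16:40 (add 1h to convert from UTC-1).
Uma in UTC: 10:05-15:00 (add 5h to convert from UTC-5).
Elena in UTC: 08:55-14:45, 15:25-15:45 (add 6h to convert from UTC-6).
Sven in UTC: 08:35-10:10, 10:25-14:10 (add 1h to convert from UTC-1).
Mateo ∩ Rina: 10:25-11:25, 11:50-15:15.
Mateo ∩ Rina ∩ Uma: 10:25-11:25, 11:50-15:00.
Mateo ∩ Rina ∩ Uma ∩ Elena: 10:25-11:25, 11:50-14:45.
Mateo ∩ Rina ∩ Uma ∩ Elena ∩ Sven: 10:25-11:25, 11:50-14:10.
Those are the intersection windows.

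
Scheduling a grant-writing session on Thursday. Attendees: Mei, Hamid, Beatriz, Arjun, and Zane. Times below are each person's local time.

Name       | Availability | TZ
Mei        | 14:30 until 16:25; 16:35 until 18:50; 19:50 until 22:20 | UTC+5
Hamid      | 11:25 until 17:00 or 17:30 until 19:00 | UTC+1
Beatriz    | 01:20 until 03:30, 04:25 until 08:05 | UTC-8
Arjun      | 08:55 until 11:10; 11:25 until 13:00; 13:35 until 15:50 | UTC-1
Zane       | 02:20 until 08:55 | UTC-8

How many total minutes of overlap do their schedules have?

Mei in UTC: 09:30-11:25, 11:35-13:50, 14:50-17:20 (subtract 5h to convert from UTC+5).
Hamid in UTC: 10:25-16:00, 16:30-18:00 (subtract 1h to convert from UTC+1).
Beatriz in UTC: 09:20-11:30, 12:25-16:05 (add 8h to convert from UTC-8).
Arjun in UTC: 09:55-12:10, 12:25-14:00, 14:35-16:50 (add 1h to convert from UTC-1).
Zane in UTC: 10:20-16:55 (add 8h to convert from UTC-8).
Mei ∩ Hamid: 10:25-11:25, 11:35-13:50, 14:50-16:00, 16:30-17:20.
Mei ∩ Hamid ∩ Beatriz: 10:25-11:25, 12:25-13:50, 14:50-16:00.
Mei ∩ Hamid ∩ Beatriz ∩ Arjun: 10:25-11:25, 12:25-13:50, 14:50-16:00.
Mei ∩ Hamid ∩ Beatriz ∩ Arjun ∩ Zane: 10:25-11:25, 12:25-13:50, 14:50-16:00.
Summing the common windows: 60 + 85 + 70 = 215 minutes.

215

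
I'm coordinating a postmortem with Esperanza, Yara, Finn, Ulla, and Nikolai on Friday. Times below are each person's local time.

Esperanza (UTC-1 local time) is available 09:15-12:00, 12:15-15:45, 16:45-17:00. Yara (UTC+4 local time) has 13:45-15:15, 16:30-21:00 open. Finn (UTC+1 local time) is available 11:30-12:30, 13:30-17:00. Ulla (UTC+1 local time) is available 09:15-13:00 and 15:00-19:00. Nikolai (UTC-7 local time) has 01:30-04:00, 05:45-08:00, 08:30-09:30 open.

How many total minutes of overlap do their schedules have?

Esperanza in UTC: 10:15-13:00, 13:15-16:45, 17:45-18:00 (add 1h to convert from UTC-1).
Yara in UTC: 09:45-11:15, 12:30-17:00 (subtract 4h to convert from UTC+4).
Finn in UTC: 10:30-11:30, 12:30-16:00 (subtract 1h to convert from UTC+1).
Ulla in UTC: 08:15-12:00, 14:00-18:00 (subtract 1h to convert from UTC+1).
Nikolai in UTC: 08:30-11:00, 12:45-15:00, 15:30-16:30 (add 7h to convert from UTC-7).
Esperanza ∩ Yara: 10:15-11:15, 12:30-13:00, 13:15-16:45.
Esperanza ∩ Yara ∩ Finn: 10:30-11:15, 12:30-13:00, 13:15-16:00.
Esperanza ∩ Yara ∩ Finn ∩ Ulla: 10:30-11:15, 14:00-16:00.
Esperanza ∩ Yara ∩ Finn ∩ Ulla ∩ Nikolai: 10:30-11:00, 14:00-15:00, 15:30-16:00.
Summing the common windows: 30 + 60 + 30 = 120 minutes.

120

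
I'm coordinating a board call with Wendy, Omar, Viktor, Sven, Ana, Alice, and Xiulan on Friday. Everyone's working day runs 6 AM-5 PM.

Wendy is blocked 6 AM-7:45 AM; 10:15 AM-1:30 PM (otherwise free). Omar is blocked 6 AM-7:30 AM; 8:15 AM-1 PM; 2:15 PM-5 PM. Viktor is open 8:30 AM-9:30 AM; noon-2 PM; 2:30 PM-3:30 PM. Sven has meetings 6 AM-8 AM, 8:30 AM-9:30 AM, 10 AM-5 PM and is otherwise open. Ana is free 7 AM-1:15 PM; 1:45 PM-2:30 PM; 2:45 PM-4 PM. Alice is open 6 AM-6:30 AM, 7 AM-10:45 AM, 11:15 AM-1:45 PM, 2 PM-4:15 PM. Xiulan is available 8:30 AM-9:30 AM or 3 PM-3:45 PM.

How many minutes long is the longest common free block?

0

Wendy free: 07:45-10:15, 13:30-17:00 (invert busy blocks within the working day).
Omar free: 07:30-08:15, 13:00-14:15 (invert busy blocks within the working day).
Viktor free: 08:30-09:30, 12:00-14:00, 14:30-15:30.
Sven free: 08:00-08:30, 09:30-10:00 (invert busy blocks within the working day).
Ana free: 07:00-13:15, 13:45-14:30, 14:45-16:00.
Alice free: 06:00-06:30, 07:00-10:45, 11:15-13:45, 14:00-16:15.
Xiulan free: 08:30-09:30, 15:00-15:45.
Wendy ∩ Omar: 07:45-08:15, 13:30-14:15.
Wendy ∩ Omar ∩ Viktor: 13:30-14:00.
Wendy ∩ Omar ∩ Viktor ∩ Sven: ∅.
Wendy ∩ Omar ∩ Viktor ∩ Sven ∩ Ana: ∅.
Wendy ∩ Omar ∩ Viktor ∩ Sven ∩ Ana ∩ Alice: ∅.
Wendy ∩ Omar ∩ Viktor ∩ Sven ∩ Ana ∩ Alice ∩ Xiulan: ∅.
There is no time when everyone is free.
No common window exists, so the longest block is 0 minutes.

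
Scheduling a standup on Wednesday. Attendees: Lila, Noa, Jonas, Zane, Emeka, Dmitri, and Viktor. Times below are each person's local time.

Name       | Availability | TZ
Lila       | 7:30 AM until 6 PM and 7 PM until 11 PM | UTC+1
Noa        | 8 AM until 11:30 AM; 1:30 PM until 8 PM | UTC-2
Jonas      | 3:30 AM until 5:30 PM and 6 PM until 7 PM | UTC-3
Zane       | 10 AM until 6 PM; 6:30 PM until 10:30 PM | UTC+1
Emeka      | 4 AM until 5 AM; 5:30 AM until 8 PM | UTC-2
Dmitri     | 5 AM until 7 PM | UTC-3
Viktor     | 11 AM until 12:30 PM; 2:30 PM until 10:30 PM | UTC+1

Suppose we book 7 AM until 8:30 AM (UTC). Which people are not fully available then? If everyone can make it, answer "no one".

Dmitri, Emeka, Noa, Viktor, Zane

Lila in UTC: 06:30-17:00, 18:00-22:00 (subtract 1h to convert from UTC+1).
Noa in UTC: 10:00-13:30, 15:30-22:00 (add 2h to convert from UTC-2).
Jonas in UTC: 06:30-20:30, 21:00-22:00 (add 3h to convert from UTC-3).
Zane in UTC: 09:00-17:00, 17:30-21:30 (subtract 1h to convert from UTC+1).
Emeka in UTC: 06:00-07:00, 07:30-22:00 (add 2h to convert from UTC-2).
Dmitri in UTC: 08:00-22:00 (add 3h to convert from UTC-3).
Viktor in UTC: 10:00-11:30, 13:30-21:30 (subtract 1h to convert from UTC+1).
Lila: free for 07:00-08:30. Noa: not fully free for 07:00-08:30. Jonas: free for 07:00-08:30. Zane: not fully free for 07:00-08:30. Emeka: not fully free for 07:00-08:30. Dmitri: not fully free for 07:00-08:30. Viktor: not fully free for 07:00-08:30.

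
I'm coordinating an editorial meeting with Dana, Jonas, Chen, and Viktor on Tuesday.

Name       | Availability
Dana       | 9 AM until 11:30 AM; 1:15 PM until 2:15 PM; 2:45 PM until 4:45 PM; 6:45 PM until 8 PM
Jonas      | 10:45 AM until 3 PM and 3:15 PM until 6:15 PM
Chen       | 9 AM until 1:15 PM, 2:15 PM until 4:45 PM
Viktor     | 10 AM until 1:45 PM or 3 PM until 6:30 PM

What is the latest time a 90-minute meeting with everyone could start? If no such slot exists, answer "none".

Dana ∩ Jonas: 10:45-11:30, 13:15-14:15, 14:45-15:00, 15:15-16:45.
Dana ∩ Jonas ∩ Chen: 10:45-11:30, 14:45-15:00, 15:15-16:45.
Dana ∩ Jonas ∩ Chen ∩ Viktor: 10:45-11:30, 15:15-16:45.
The last common window of at least 90 minutes is 15:15-16:45; a 90-minute meeting can start as late as 15:15 and still end by 16:45.

15:15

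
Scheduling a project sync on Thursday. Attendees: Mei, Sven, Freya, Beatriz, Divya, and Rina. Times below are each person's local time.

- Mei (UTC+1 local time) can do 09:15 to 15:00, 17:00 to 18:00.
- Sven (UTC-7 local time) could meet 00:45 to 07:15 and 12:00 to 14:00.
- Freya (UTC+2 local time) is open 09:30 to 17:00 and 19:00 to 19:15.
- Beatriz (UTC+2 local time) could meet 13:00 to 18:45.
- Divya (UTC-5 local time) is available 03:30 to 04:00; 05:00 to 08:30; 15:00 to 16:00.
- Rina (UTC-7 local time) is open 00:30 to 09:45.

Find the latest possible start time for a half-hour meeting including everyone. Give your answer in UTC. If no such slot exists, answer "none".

Mei in UTC: 08:15-14:00, 16:00-17:00 (subtract 1h to convert from UTC+1).
Sven in UTC: 07:45-14:15, 19:00-21:00 (add 7h to convert from UTC-7).
Freya in UTC: 07:30-15:00, 17:00-17:15 (subtract 2h to convert from UTC+2).
Beatriz in UTC: 11:00-16:45 (subtract 2h to convert from UTC+2).
Divya in UTC: 08:30-09:00, 10:00-13:30, 20:00-21:00 (add 5h to convert from UTC-5).
Rina in UTC: 07:30-16:45 (add 7h to convert from UTC-7).
Mei ∩ Sven: 08:15-14:00.
Mei ∩ Sven ∩ Freya: 08:15-14:00.
Mei ∩ Sven ∩ Freya ∩ Beatriz: 11:00-14:00.
Mei ∩ Sven ∩ Freya ∩ Beatriz ∩ Divya: 11:00-13:30.
Mei ∩ Sven ∩ Freya ∩ Beatriz ∩ Divya ∩ Rina: 11:00-13:30.
The last common window of at least 30 minutes is 11:00-13:30; a 30-minute meeting can start as late as 13:00 and still end by 13:30.

13:00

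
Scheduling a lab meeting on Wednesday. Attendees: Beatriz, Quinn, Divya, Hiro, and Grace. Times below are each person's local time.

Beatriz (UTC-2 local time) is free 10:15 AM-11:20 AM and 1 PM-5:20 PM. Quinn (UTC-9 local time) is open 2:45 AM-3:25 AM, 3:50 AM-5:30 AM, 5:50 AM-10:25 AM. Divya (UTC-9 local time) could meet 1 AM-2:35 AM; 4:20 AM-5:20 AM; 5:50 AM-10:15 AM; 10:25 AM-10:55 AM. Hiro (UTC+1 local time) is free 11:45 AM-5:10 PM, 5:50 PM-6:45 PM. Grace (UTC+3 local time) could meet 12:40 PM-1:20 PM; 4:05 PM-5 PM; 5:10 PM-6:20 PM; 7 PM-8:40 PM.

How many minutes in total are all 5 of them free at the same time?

80

Beatriz in UTC: 12:15-13:20, 15:00-19:20 (add 2h to convert from UTC-2).
Quinn in UTC: 11:45-12:25, 12:50-14:30, 14:50-19:25 (add 9h to convert from UTC-9).
Divya in UTC: 10:00-11:35, 13:20-14:20, 14:50-19:15, 19:25-19:55 (add 9h to convert from UTC-9).
Hiro in UTC: 10:45-16:10, 16:50-17:45 (subtract 1h to convert from UTC+1).
Grace in UTC: 09:40-10:20, 13:05-14:00, 14:10-15:20, 16:00-17:40 (subtract 3h to convert from UTC+3).
Beatriz ∩ Quinn: 12:15-12:25, 12:50-13:20, 15:00-19:20.
Beatriz ∩ Quinn ∩ Divya: 15:00-19:15.
Beatriz ∩ Quinn ∩ Divya ∩ Hiro: 15:00-16:10, 16:50-17:45.
Beatriz ∩ Quinn ∩ Divya ∩ Hiro ∩ Grace: 15:00-15:20, 16:00-16:10, 16:50-17:40.
Summing the common windows: 20 + 10 + 50 = 80 minutes.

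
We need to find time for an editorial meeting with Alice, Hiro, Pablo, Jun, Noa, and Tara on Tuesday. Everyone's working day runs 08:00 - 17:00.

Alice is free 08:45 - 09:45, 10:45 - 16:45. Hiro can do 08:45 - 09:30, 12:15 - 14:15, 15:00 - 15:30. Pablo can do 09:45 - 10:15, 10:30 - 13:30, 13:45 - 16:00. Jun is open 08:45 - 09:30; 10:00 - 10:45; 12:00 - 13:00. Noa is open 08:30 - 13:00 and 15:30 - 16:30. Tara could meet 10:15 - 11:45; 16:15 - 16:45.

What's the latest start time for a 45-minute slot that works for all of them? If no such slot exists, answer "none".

none

Alice ∩ Hiro: 08:45-09:30, 12:15-14:15, 15:00-15:30.
Alice ∩ Hiro ∩ Pablo: 12:15-13:30, 13:45-14:15, 15:00-15:30.
Alice ∩ Hiro ∩ Pablo ∩ Jun: 12:15-13:00.
Alice ∩ Hiro ∩ Pablo ∩ Jun ∩ Noa: 12:15-13:00.
Alice ∩ Hiro ∩ Pablo ∩ Jun ∩ Noa ∩ Tara: ∅.
There is no time when everyone is free.
No common window is at least 45 minutes long.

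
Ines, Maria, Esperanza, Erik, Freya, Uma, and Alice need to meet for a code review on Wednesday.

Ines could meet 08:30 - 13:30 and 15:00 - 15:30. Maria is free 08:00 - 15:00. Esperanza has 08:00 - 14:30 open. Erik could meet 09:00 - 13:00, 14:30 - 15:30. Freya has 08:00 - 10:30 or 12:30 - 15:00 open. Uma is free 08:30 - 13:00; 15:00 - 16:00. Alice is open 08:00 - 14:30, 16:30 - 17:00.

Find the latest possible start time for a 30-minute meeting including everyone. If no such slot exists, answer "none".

Ines ∩ Maria: 08:30-13:30.
Ines ∩ Maria ∩ Esperanza: 08:30-13:30.
Ines ∩ Maria ∩ Esperanza ∩ Erik: 09:00-13:00.
Ines ∩ Maria ∩ Esperanza ∩ Erik ∩ Freya: 09:00-10:30, 12:30-13:00.
Ines ∩ Maria ∩ Esperanza ∩ Erik ∩ Freya ∩ Uma: 09:00-10:30, 12:30-13:00.
Ines ∩ Maria ∩ Esperanza ∩ Erik ∩ Freya ∩ Uma ∩ Alice: 09:00-10:30, 12:30-13:00.
Those are the intersection windows.
The last common window of at least 30 minutes is 12:30-13:00; a 30-minute meeting can start as late as 12:30 and still end by 13:00.

12:30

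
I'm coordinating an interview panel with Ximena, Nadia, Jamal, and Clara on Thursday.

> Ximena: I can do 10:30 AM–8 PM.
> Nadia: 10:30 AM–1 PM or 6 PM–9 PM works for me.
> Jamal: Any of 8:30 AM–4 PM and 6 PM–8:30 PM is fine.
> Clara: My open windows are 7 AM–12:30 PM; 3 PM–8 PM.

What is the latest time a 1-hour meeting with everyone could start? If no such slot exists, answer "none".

19:00

Ximena ∩ Nadia: 10:30-13:00, 18:00-20:00.
Ximena ∩ Nadia ∩ Jamal: 10:30-13:00, 18:00-20:00.
Ximena ∩ Nadia ∩ Jamal ∩ Clara: 10:30-12:30, 18:00-20:00.
Those are the intersection windows.
The last common window of at least 60 minutes is 18:00-20:00; a 60-minute meeting can start as late as 19:00 and still end by 20:00.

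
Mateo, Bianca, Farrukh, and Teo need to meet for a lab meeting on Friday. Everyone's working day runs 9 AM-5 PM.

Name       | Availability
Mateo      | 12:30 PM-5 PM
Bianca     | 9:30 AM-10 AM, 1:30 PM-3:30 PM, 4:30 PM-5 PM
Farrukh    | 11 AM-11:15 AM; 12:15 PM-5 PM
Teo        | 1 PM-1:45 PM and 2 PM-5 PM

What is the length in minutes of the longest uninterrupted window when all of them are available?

Mateo ∩ Bianca: 13:30-15:30, 16:30-17:00.
Mateo ∩ Bianca ∩ Farrukh: 13:30-15:30, 16:30-17:00.
Mateo ∩ Bianca ∩ Farrukh ∩ Teo: 13:30-13:45, 14:00-15:30, 16:30-17:00.
The longest is 14:00-15:30 at 90 minutes.

90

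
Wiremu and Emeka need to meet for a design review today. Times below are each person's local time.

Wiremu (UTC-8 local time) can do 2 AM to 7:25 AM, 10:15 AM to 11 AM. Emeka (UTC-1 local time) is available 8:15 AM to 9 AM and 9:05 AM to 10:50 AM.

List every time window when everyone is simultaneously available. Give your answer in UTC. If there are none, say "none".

10:05-11:50

Wiremu in UTC: 10:00-15:25, 18:15-19:00 (add 8h to convert from UTC-8).
Emeka in UTC: 09:15-10:00, 10:05-11:50 (add 1h to convert from UTC-1).
Wiremu ∩ Emeka: 10:05-11:50.
So the common availability across everyone is 10:05-11:50.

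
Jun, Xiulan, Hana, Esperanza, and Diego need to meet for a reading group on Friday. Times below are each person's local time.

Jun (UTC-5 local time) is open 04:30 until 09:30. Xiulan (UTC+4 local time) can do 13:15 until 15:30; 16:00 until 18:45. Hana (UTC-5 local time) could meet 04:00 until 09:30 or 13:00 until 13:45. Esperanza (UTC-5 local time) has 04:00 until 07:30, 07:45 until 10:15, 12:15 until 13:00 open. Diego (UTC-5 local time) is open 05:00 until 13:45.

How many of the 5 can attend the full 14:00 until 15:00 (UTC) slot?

Jun in UTC: 09:30-14:30 (add 5h to convert from UTC-5).
Xiulan in UTC: 09:15-11:30, 12:00-14:45 (subtract 4h to convert from UTC+4).
Hana in UTC: 09:00-14:30, 18:00-18:45 (add 5h to convert from UTC-5).
Esperanza in UTC: 09:00-12:30, 12:45-15:15, 17:15-18:00 (add 5h to convert from UTC-5).
Diego in UTC: 10:00-18:45 (add 5h to convert from UTC-5).
Esperanza and Diego can make the full 14:00-15:00 slot — that's 2.

2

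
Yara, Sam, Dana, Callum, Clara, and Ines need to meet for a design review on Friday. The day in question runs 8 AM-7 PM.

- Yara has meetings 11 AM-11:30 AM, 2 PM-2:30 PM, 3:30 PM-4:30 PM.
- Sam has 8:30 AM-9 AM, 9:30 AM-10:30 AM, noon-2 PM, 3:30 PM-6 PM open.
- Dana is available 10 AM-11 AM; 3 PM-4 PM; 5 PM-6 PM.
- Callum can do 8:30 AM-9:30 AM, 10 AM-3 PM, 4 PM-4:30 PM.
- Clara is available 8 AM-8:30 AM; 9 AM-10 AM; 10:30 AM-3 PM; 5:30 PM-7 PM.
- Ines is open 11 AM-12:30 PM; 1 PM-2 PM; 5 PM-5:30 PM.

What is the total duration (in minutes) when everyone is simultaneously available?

0

Yara free: 08:00-11:00, 11:30-14:00, 14:30-15:30, 16:30-19:00 (invert busy blocks within the working day).
Sam free: 08:30-09:00, 09:30-10:30, 12:00-14:00, 15:30-18:00.
Dana free: 10:00-11:00, 15:00-16:00, 17:00-18:00.
Callum free: 08:30-09:30, 10:00-15:00, 16:00-16:30.
Clara free: 08:00-08:30, 09:00-10:00, 10:30-15:00, 17:30-19:00.
Ines free: 11:00-12:30, 13:00-14:00, 17:00-17:30.
Yara ∩ Sam: 08:30-09:00, 09:30-10:30, 12:00-14:00, 16:30-18:00.
Yara ∩ Sam ∩ Dana: 10:00-10:30, 17:00-18:00.
Yara ∩ Sam ∩ Dana ∩ Callum: 10:00-10:30.
Yara ∩ Sam ∩ Dana ∩ Callum ∩ Clara: ∅.
Yara ∩ Sam ∩ Dana ∩ Callum ∩ Clara ∩ Ines: ∅.
There is no time when everyone is free.
There is no common window, so the total is 0 minutes.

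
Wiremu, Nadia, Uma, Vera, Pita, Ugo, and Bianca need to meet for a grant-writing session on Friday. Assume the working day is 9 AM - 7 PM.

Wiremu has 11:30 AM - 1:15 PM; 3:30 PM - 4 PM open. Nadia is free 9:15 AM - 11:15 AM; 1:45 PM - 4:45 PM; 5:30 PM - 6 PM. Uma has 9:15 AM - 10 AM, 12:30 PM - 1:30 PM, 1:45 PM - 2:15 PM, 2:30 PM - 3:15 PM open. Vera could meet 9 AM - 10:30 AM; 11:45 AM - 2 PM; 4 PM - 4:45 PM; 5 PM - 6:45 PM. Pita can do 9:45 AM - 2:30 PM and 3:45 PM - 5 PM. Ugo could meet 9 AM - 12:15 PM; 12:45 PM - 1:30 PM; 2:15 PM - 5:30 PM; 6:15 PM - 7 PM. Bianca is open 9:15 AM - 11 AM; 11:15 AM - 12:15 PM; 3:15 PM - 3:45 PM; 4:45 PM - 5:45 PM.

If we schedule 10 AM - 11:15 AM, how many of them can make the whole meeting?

Nadia, Pita, and Ugo can make the full 10:00-11:15 slot — that's 3.

3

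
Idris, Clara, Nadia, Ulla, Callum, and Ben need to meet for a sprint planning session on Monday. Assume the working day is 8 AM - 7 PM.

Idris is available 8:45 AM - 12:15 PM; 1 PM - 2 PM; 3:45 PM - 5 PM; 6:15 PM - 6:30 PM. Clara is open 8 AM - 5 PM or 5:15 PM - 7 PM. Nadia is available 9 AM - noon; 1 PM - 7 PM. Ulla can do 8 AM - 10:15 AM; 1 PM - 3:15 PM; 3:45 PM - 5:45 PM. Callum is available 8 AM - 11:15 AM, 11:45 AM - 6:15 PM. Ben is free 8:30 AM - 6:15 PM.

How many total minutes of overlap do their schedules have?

210

Idris ∩ Clara: 08:45-12:15, 13:00-14:00, 15:45-17:00, 18:15-18:30.
Idris ∩ Clara ∩ Nadia: 09:00-12:00, 13:00-14:00, 15:45-17:00, 18:15-18:30.
Idris ∩ Clara ∩ Nadia ∩ Ulla: 09:00-10:15, 13:00-14:00, 15:45-17:00.
Idris ∩ Clara ∩ Nadia ∩ Ulla ∩ Callum: 09:00-10:15, 13:00-14:00, 15:45-17:00.
Idris ∩ Clara ∩ Nadia ∩ Ulla ∩ Callum ∩ Ben: 09:00-10:15, 13:00-14:00, 15:45-17:00.
Summing the common windows: 75 + 60 + 75 = 210 minutes.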